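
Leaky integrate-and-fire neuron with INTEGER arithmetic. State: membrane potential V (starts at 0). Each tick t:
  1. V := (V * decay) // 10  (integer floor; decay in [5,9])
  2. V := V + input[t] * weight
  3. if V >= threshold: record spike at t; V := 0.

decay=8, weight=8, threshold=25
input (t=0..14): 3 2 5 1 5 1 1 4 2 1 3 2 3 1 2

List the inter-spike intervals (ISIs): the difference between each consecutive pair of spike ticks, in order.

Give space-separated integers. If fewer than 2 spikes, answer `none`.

t=0: input=3 -> V=24
t=1: input=2 -> V=0 FIRE
t=2: input=5 -> V=0 FIRE
t=3: input=1 -> V=8
t=4: input=5 -> V=0 FIRE
t=5: input=1 -> V=8
t=6: input=1 -> V=14
t=7: input=4 -> V=0 FIRE
t=8: input=2 -> V=16
t=9: input=1 -> V=20
t=10: input=3 -> V=0 FIRE
t=11: input=2 -> V=16
t=12: input=3 -> V=0 FIRE
t=13: input=1 -> V=8
t=14: input=2 -> V=22

Answer: 1 2 3 3 2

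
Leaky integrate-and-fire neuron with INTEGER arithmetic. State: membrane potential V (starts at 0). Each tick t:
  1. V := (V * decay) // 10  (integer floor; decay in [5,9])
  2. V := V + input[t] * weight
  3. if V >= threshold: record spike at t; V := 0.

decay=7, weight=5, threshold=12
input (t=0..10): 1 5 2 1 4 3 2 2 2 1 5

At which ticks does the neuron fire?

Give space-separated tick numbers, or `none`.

t=0: input=1 -> V=5
t=1: input=5 -> V=0 FIRE
t=2: input=2 -> V=10
t=3: input=1 -> V=0 FIRE
t=4: input=4 -> V=0 FIRE
t=5: input=3 -> V=0 FIRE
t=6: input=2 -> V=10
t=7: input=2 -> V=0 FIRE
t=8: input=2 -> V=10
t=9: input=1 -> V=0 FIRE
t=10: input=5 -> V=0 FIRE

Answer: 1 3 4 5 7 9 10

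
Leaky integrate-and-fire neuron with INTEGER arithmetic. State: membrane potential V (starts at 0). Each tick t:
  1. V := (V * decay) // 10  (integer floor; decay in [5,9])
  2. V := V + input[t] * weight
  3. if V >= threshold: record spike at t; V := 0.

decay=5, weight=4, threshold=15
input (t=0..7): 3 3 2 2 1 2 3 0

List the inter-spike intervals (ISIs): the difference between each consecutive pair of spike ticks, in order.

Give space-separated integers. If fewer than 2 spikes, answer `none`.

Answer: 5

Derivation:
t=0: input=3 -> V=12
t=1: input=3 -> V=0 FIRE
t=2: input=2 -> V=8
t=3: input=2 -> V=12
t=4: input=1 -> V=10
t=5: input=2 -> V=13
t=6: input=3 -> V=0 FIRE
t=7: input=0 -> V=0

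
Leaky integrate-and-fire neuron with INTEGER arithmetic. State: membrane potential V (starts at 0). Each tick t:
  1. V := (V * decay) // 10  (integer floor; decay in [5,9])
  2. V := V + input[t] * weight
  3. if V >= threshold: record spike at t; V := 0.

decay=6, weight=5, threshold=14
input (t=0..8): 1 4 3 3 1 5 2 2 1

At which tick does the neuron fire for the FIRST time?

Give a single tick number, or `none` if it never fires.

t=0: input=1 -> V=5
t=1: input=4 -> V=0 FIRE
t=2: input=3 -> V=0 FIRE
t=3: input=3 -> V=0 FIRE
t=4: input=1 -> V=5
t=5: input=5 -> V=0 FIRE
t=6: input=2 -> V=10
t=7: input=2 -> V=0 FIRE
t=8: input=1 -> V=5

Answer: 1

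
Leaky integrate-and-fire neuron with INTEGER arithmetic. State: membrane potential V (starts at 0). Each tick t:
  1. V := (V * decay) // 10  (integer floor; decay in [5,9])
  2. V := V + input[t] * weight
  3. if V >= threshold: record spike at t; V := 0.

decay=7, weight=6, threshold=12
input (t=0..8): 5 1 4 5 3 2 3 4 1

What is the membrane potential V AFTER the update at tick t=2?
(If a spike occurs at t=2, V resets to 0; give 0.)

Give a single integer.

Answer: 0

Derivation:
t=0: input=5 -> V=0 FIRE
t=1: input=1 -> V=6
t=2: input=4 -> V=0 FIRE
t=3: input=5 -> V=0 FIRE
t=4: input=3 -> V=0 FIRE
t=5: input=2 -> V=0 FIRE
t=6: input=3 -> V=0 FIRE
t=7: input=4 -> V=0 FIRE
t=8: input=1 -> V=6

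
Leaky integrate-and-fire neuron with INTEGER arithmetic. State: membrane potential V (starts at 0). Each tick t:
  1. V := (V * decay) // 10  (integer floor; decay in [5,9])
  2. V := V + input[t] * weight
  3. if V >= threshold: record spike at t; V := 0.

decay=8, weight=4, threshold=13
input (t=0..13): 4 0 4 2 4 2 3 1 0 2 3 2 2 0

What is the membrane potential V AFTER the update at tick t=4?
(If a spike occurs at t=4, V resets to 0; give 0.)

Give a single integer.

Answer: 0

Derivation:
t=0: input=4 -> V=0 FIRE
t=1: input=0 -> V=0
t=2: input=4 -> V=0 FIRE
t=3: input=2 -> V=8
t=4: input=4 -> V=0 FIRE
t=5: input=2 -> V=8
t=6: input=3 -> V=0 FIRE
t=7: input=1 -> V=4
t=8: input=0 -> V=3
t=9: input=2 -> V=10
t=10: input=3 -> V=0 FIRE
t=11: input=2 -> V=8
t=12: input=2 -> V=0 FIRE
t=13: input=0 -> V=0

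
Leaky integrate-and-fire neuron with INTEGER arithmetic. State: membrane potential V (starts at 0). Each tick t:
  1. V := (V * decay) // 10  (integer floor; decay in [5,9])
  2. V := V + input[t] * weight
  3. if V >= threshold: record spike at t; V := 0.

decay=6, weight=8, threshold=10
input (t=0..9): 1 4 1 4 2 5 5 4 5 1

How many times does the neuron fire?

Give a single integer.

t=0: input=1 -> V=8
t=1: input=4 -> V=0 FIRE
t=2: input=1 -> V=8
t=3: input=4 -> V=0 FIRE
t=4: input=2 -> V=0 FIRE
t=5: input=5 -> V=0 FIRE
t=6: input=5 -> V=0 FIRE
t=7: input=4 -> V=0 FIRE
t=8: input=5 -> V=0 FIRE
t=9: input=1 -> V=8

Answer: 7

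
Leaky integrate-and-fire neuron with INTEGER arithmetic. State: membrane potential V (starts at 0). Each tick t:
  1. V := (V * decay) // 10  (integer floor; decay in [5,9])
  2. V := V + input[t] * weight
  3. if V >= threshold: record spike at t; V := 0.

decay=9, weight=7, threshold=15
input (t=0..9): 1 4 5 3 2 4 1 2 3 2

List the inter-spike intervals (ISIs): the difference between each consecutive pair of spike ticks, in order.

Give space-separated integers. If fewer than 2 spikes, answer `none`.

t=0: input=1 -> V=7
t=1: input=4 -> V=0 FIRE
t=2: input=5 -> V=0 FIRE
t=3: input=3 -> V=0 FIRE
t=4: input=2 -> V=14
t=5: input=4 -> V=0 FIRE
t=6: input=1 -> V=7
t=7: input=2 -> V=0 FIRE
t=8: input=3 -> V=0 FIRE
t=9: input=2 -> V=14

Answer: 1 1 2 2 1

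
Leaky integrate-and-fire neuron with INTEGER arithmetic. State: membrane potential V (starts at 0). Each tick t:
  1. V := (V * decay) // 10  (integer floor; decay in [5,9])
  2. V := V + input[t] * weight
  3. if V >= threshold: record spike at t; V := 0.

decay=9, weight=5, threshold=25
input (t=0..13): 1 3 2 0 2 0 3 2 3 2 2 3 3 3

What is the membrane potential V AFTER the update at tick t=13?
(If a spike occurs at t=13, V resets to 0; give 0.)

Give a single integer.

Answer: 15

Derivation:
t=0: input=1 -> V=5
t=1: input=3 -> V=19
t=2: input=2 -> V=0 FIRE
t=3: input=0 -> V=0
t=4: input=2 -> V=10
t=5: input=0 -> V=9
t=6: input=3 -> V=23
t=7: input=2 -> V=0 FIRE
t=8: input=3 -> V=15
t=9: input=2 -> V=23
t=10: input=2 -> V=0 FIRE
t=11: input=3 -> V=15
t=12: input=3 -> V=0 FIRE
t=13: input=3 -> V=15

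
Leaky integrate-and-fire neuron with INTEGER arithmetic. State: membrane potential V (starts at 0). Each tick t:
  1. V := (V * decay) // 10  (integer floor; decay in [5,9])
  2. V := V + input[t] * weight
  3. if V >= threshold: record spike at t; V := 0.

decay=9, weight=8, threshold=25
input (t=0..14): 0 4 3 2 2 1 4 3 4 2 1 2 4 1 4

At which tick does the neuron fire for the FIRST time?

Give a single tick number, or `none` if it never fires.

t=0: input=0 -> V=0
t=1: input=4 -> V=0 FIRE
t=2: input=3 -> V=24
t=3: input=2 -> V=0 FIRE
t=4: input=2 -> V=16
t=5: input=1 -> V=22
t=6: input=4 -> V=0 FIRE
t=7: input=3 -> V=24
t=8: input=4 -> V=0 FIRE
t=9: input=2 -> V=16
t=10: input=1 -> V=22
t=11: input=2 -> V=0 FIRE
t=12: input=4 -> V=0 FIRE
t=13: input=1 -> V=8
t=14: input=4 -> V=0 FIRE

Answer: 1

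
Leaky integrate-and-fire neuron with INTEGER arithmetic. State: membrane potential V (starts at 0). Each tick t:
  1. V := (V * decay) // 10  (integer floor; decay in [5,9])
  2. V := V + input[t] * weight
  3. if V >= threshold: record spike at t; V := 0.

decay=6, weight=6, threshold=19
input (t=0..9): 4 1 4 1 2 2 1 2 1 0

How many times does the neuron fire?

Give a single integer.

Answer: 3

Derivation:
t=0: input=4 -> V=0 FIRE
t=1: input=1 -> V=6
t=2: input=4 -> V=0 FIRE
t=3: input=1 -> V=6
t=4: input=2 -> V=15
t=5: input=2 -> V=0 FIRE
t=6: input=1 -> V=6
t=7: input=2 -> V=15
t=8: input=1 -> V=15
t=9: input=0 -> V=9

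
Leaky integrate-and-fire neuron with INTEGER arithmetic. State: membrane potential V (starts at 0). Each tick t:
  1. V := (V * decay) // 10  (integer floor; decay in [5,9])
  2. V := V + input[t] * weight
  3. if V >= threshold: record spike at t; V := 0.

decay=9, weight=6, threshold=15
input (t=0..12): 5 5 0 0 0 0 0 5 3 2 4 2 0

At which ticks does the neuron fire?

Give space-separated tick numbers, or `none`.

t=0: input=5 -> V=0 FIRE
t=1: input=5 -> V=0 FIRE
t=2: input=0 -> V=0
t=3: input=0 -> V=0
t=4: input=0 -> V=0
t=5: input=0 -> V=0
t=6: input=0 -> V=0
t=7: input=5 -> V=0 FIRE
t=8: input=3 -> V=0 FIRE
t=9: input=2 -> V=12
t=10: input=4 -> V=0 FIRE
t=11: input=2 -> V=12
t=12: input=0 -> V=10

Answer: 0 1 7 8 10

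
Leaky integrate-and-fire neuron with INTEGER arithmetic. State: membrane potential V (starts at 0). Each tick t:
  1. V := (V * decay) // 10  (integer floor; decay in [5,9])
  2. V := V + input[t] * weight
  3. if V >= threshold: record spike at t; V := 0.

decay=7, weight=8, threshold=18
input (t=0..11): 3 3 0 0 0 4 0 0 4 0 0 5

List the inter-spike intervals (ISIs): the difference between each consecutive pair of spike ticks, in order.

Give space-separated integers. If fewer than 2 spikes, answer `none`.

Answer: 1 4 3 3

Derivation:
t=0: input=3 -> V=0 FIRE
t=1: input=3 -> V=0 FIRE
t=2: input=0 -> V=0
t=3: input=0 -> V=0
t=4: input=0 -> V=0
t=5: input=4 -> V=0 FIRE
t=6: input=0 -> V=0
t=7: input=0 -> V=0
t=8: input=4 -> V=0 FIRE
t=9: input=0 -> V=0
t=10: input=0 -> V=0
t=11: input=5 -> V=0 FIRE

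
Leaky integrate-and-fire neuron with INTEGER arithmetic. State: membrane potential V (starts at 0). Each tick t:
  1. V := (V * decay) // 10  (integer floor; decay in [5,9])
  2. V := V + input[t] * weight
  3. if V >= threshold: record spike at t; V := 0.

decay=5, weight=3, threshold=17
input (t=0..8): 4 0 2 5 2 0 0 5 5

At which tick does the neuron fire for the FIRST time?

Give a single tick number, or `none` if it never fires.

Answer: 3

Derivation:
t=0: input=4 -> V=12
t=1: input=0 -> V=6
t=2: input=2 -> V=9
t=3: input=5 -> V=0 FIRE
t=4: input=2 -> V=6
t=5: input=0 -> V=3
t=6: input=0 -> V=1
t=7: input=5 -> V=15
t=8: input=5 -> V=0 FIRE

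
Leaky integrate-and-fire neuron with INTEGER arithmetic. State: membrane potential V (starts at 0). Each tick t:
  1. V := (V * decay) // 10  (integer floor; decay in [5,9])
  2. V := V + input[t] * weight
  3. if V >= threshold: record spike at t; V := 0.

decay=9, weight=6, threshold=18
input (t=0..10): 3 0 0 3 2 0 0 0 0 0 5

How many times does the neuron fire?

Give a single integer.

Answer: 3

Derivation:
t=0: input=3 -> V=0 FIRE
t=1: input=0 -> V=0
t=2: input=0 -> V=0
t=3: input=3 -> V=0 FIRE
t=4: input=2 -> V=12
t=5: input=0 -> V=10
t=6: input=0 -> V=9
t=7: input=0 -> V=8
t=8: input=0 -> V=7
t=9: input=0 -> V=6
t=10: input=5 -> V=0 FIRE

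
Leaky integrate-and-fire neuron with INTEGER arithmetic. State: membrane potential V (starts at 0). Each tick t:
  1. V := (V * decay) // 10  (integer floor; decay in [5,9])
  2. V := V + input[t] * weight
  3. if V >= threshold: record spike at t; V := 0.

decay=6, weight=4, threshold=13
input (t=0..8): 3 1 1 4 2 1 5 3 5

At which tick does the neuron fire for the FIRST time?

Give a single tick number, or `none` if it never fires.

Answer: 3

Derivation:
t=0: input=3 -> V=12
t=1: input=1 -> V=11
t=2: input=1 -> V=10
t=3: input=4 -> V=0 FIRE
t=4: input=2 -> V=8
t=5: input=1 -> V=8
t=6: input=5 -> V=0 FIRE
t=7: input=3 -> V=12
t=8: input=5 -> V=0 FIRE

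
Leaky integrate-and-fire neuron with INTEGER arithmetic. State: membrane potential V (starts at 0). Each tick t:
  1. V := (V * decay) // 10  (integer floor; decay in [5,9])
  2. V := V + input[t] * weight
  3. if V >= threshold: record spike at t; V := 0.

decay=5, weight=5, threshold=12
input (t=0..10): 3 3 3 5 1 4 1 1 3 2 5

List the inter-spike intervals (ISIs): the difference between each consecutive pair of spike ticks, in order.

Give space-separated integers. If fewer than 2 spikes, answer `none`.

Answer: 1 1 1 2 3 2

Derivation:
t=0: input=3 -> V=0 FIRE
t=1: input=3 -> V=0 FIRE
t=2: input=3 -> V=0 FIRE
t=3: input=5 -> V=0 FIRE
t=4: input=1 -> V=5
t=5: input=4 -> V=0 FIRE
t=6: input=1 -> V=5
t=7: input=1 -> V=7
t=8: input=3 -> V=0 FIRE
t=9: input=2 -> V=10
t=10: input=5 -> V=0 FIRE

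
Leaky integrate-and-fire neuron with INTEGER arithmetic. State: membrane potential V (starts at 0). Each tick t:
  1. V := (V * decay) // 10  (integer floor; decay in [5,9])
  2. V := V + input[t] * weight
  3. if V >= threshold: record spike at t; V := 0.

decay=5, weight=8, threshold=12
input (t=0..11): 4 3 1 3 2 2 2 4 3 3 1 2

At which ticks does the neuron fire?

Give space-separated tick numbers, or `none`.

Answer: 0 1 3 4 5 6 7 8 9 11

Derivation:
t=0: input=4 -> V=0 FIRE
t=1: input=3 -> V=0 FIRE
t=2: input=1 -> V=8
t=3: input=3 -> V=0 FIRE
t=4: input=2 -> V=0 FIRE
t=5: input=2 -> V=0 FIRE
t=6: input=2 -> V=0 FIRE
t=7: input=4 -> V=0 FIRE
t=8: input=3 -> V=0 FIRE
t=9: input=3 -> V=0 FIRE
t=10: input=1 -> V=8
t=11: input=2 -> V=0 FIRE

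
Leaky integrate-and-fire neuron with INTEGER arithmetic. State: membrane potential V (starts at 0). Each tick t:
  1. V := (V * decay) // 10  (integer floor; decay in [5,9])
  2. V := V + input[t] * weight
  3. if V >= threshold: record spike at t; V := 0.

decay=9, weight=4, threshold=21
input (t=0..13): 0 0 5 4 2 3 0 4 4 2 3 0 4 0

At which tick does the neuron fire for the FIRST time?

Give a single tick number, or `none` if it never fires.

Answer: 3

Derivation:
t=0: input=0 -> V=0
t=1: input=0 -> V=0
t=2: input=5 -> V=20
t=3: input=4 -> V=0 FIRE
t=4: input=2 -> V=8
t=5: input=3 -> V=19
t=6: input=0 -> V=17
t=7: input=4 -> V=0 FIRE
t=8: input=4 -> V=16
t=9: input=2 -> V=0 FIRE
t=10: input=3 -> V=12
t=11: input=0 -> V=10
t=12: input=4 -> V=0 FIRE
t=13: input=0 -> V=0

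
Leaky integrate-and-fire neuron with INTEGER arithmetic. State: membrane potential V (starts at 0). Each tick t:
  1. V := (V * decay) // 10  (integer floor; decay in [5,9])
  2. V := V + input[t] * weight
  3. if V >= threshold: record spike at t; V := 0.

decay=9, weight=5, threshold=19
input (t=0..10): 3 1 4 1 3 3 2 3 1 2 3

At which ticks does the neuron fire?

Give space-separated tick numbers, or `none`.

t=0: input=3 -> V=15
t=1: input=1 -> V=18
t=2: input=4 -> V=0 FIRE
t=3: input=1 -> V=5
t=4: input=3 -> V=0 FIRE
t=5: input=3 -> V=15
t=6: input=2 -> V=0 FIRE
t=7: input=3 -> V=15
t=8: input=1 -> V=18
t=9: input=2 -> V=0 FIRE
t=10: input=3 -> V=15

Answer: 2 4 6 9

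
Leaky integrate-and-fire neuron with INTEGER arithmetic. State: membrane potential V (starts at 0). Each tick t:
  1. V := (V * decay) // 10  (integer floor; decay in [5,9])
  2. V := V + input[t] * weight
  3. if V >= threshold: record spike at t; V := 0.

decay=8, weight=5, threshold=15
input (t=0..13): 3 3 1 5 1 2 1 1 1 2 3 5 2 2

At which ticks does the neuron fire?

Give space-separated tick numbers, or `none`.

Answer: 0 1 3 6 9 10 11 13

Derivation:
t=0: input=3 -> V=0 FIRE
t=1: input=3 -> V=0 FIRE
t=2: input=1 -> V=5
t=3: input=5 -> V=0 FIRE
t=4: input=1 -> V=5
t=5: input=2 -> V=14
t=6: input=1 -> V=0 FIRE
t=7: input=1 -> V=5
t=8: input=1 -> V=9
t=9: input=2 -> V=0 FIRE
t=10: input=3 -> V=0 FIRE
t=11: input=5 -> V=0 FIRE
t=12: input=2 -> V=10
t=13: input=2 -> V=0 FIRE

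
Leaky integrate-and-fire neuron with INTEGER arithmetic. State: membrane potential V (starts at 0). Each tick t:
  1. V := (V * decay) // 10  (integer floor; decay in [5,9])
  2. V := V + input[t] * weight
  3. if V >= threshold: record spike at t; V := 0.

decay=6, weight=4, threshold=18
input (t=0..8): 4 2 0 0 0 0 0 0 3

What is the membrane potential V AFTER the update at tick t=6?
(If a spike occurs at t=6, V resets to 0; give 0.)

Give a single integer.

Answer: 0

Derivation:
t=0: input=4 -> V=16
t=1: input=2 -> V=17
t=2: input=0 -> V=10
t=3: input=0 -> V=6
t=4: input=0 -> V=3
t=5: input=0 -> V=1
t=6: input=0 -> V=0
t=7: input=0 -> V=0
t=8: input=3 -> V=12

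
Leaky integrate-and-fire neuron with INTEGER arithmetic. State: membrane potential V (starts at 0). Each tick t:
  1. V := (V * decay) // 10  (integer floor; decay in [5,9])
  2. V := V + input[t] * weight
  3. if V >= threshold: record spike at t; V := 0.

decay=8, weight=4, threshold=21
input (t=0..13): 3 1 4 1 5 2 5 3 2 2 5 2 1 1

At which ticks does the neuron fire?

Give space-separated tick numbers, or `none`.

t=0: input=3 -> V=12
t=1: input=1 -> V=13
t=2: input=4 -> V=0 FIRE
t=3: input=1 -> V=4
t=4: input=5 -> V=0 FIRE
t=5: input=2 -> V=8
t=6: input=5 -> V=0 FIRE
t=7: input=3 -> V=12
t=8: input=2 -> V=17
t=9: input=2 -> V=0 FIRE
t=10: input=5 -> V=20
t=11: input=2 -> V=0 FIRE
t=12: input=1 -> V=4
t=13: input=1 -> V=7

Answer: 2 4 6 9 11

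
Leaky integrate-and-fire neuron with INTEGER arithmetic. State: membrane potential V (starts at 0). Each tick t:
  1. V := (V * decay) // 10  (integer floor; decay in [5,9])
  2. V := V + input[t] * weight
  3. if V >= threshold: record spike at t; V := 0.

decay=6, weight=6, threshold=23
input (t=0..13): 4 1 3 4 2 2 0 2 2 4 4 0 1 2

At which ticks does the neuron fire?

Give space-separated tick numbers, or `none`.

t=0: input=4 -> V=0 FIRE
t=1: input=1 -> V=6
t=2: input=3 -> V=21
t=3: input=4 -> V=0 FIRE
t=4: input=2 -> V=12
t=5: input=2 -> V=19
t=6: input=0 -> V=11
t=7: input=2 -> V=18
t=8: input=2 -> V=22
t=9: input=4 -> V=0 FIRE
t=10: input=4 -> V=0 FIRE
t=11: input=0 -> V=0
t=12: input=1 -> V=6
t=13: input=2 -> V=15

Answer: 0 3 9 10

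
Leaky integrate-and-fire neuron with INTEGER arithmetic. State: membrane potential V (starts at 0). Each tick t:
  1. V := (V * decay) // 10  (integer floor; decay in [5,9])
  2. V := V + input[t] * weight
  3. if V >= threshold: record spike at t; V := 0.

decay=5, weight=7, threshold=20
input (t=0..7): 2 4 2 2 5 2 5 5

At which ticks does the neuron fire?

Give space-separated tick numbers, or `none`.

Answer: 1 3 4 6 7

Derivation:
t=0: input=2 -> V=14
t=1: input=4 -> V=0 FIRE
t=2: input=2 -> V=14
t=3: input=2 -> V=0 FIRE
t=4: input=5 -> V=0 FIRE
t=5: input=2 -> V=14
t=6: input=5 -> V=0 FIRE
t=7: input=5 -> V=0 FIRE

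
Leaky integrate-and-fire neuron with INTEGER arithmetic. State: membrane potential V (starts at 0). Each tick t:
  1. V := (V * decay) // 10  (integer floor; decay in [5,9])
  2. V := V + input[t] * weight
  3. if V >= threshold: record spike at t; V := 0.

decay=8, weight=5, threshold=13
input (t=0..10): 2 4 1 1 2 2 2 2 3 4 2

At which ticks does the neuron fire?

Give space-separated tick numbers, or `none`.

t=0: input=2 -> V=10
t=1: input=4 -> V=0 FIRE
t=2: input=1 -> V=5
t=3: input=1 -> V=9
t=4: input=2 -> V=0 FIRE
t=5: input=2 -> V=10
t=6: input=2 -> V=0 FIRE
t=7: input=2 -> V=10
t=8: input=3 -> V=0 FIRE
t=9: input=4 -> V=0 FIRE
t=10: input=2 -> V=10

Answer: 1 4 6 8 9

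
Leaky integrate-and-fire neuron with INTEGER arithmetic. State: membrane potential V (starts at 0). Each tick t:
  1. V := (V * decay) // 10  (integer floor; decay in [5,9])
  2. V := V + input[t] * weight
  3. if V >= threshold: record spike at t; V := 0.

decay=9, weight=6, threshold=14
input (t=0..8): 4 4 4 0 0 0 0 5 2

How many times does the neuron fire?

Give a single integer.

t=0: input=4 -> V=0 FIRE
t=1: input=4 -> V=0 FIRE
t=2: input=4 -> V=0 FIRE
t=3: input=0 -> V=0
t=4: input=0 -> V=0
t=5: input=0 -> V=0
t=6: input=0 -> V=0
t=7: input=5 -> V=0 FIRE
t=8: input=2 -> V=12

Answer: 4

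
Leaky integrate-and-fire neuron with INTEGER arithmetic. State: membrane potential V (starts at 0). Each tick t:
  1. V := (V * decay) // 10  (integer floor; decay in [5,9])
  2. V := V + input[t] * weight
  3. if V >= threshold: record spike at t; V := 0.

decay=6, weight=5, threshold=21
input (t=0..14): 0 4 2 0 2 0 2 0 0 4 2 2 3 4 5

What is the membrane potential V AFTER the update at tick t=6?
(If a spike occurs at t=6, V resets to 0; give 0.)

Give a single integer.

t=0: input=0 -> V=0
t=1: input=4 -> V=20
t=2: input=2 -> V=0 FIRE
t=3: input=0 -> V=0
t=4: input=2 -> V=10
t=5: input=0 -> V=6
t=6: input=2 -> V=13
t=7: input=0 -> V=7
t=8: input=0 -> V=4
t=9: input=4 -> V=0 FIRE
t=10: input=2 -> V=10
t=11: input=2 -> V=16
t=12: input=3 -> V=0 FIRE
t=13: input=4 -> V=20
t=14: input=5 -> V=0 FIRE

Answer: 13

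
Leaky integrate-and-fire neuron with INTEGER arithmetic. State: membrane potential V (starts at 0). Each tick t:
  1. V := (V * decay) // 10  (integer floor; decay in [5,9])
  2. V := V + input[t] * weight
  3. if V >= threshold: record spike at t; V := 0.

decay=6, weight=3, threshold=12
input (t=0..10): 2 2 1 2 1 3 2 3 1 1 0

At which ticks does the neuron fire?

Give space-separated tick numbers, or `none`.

t=0: input=2 -> V=6
t=1: input=2 -> V=9
t=2: input=1 -> V=8
t=3: input=2 -> V=10
t=4: input=1 -> V=9
t=5: input=3 -> V=0 FIRE
t=6: input=2 -> V=6
t=7: input=3 -> V=0 FIRE
t=8: input=1 -> V=3
t=9: input=1 -> V=4
t=10: input=0 -> V=2

Answer: 5 7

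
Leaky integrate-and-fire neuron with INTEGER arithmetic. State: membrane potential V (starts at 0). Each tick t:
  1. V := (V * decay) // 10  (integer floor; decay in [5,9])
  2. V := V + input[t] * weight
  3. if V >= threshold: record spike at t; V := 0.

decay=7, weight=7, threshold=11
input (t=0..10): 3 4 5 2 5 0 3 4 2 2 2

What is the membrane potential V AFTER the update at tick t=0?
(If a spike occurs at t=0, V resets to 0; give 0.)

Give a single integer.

Answer: 0

Derivation:
t=0: input=3 -> V=0 FIRE
t=1: input=4 -> V=0 FIRE
t=2: input=5 -> V=0 FIRE
t=3: input=2 -> V=0 FIRE
t=4: input=5 -> V=0 FIRE
t=5: input=0 -> V=0
t=6: input=3 -> V=0 FIRE
t=7: input=4 -> V=0 FIRE
t=8: input=2 -> V=0 FIRE
t=9: input=2 -> V=0 FIRE
t=10: input=2 -> V=0 FIRE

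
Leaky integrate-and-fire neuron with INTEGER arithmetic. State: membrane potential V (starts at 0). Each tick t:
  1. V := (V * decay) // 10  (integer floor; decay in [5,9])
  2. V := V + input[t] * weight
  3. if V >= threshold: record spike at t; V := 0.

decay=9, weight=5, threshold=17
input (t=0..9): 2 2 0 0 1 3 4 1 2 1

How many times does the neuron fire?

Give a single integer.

t=0: input=2 -> V=10
t=1: input=2 -> V=0 FIRE
t=2: input=0 -> V=0
t=3: input=0 -> V=0
t=4: input=1 -> V=5
t=5: input=3 -> V=0 FIRE
t=6: input=4 -> V=0 FIRE
t=7: input=1 -> V=5
t=8: input=2 -> V=14
t=9: input=1 -> V=0 FIRE

Answer: 4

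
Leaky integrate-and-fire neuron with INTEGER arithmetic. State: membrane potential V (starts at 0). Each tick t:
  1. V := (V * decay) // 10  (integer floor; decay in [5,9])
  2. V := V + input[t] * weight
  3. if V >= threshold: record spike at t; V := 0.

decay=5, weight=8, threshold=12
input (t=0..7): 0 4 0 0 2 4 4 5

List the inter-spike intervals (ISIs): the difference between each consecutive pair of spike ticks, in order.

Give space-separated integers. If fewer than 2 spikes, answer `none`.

t=0: input=0 -> V=0
t=1: input=4 -> V=0 FIRE
t=2: input=0 -> V=0
t=3: input=0 -> V=0
t=4: input=2 -> V=0 FIRE
t=5: input=4 -> V=0 FIRE
t=6: input=4 -> V=0 FIRE
t=7: input=5 -> V=0 FIRE

Answer: 3 1 1 1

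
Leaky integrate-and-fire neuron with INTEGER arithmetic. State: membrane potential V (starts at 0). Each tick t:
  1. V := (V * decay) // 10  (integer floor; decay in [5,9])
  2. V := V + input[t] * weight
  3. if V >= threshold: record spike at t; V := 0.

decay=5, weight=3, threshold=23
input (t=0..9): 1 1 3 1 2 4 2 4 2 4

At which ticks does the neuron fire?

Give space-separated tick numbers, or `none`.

t=0: input=1 -> V=3
t=1: input=1 -> V=4
t=2: input=3 -> V=11
t=3: input=1 -> V=8
t=4: input=2 -> V=10
t=5: input=4 -> V=17
t=6: input=2 -> V=14
t=7: input=4 -> V=19
t=8: input=2 -> V=15
t=9: input=4 -> V=19

Answer: none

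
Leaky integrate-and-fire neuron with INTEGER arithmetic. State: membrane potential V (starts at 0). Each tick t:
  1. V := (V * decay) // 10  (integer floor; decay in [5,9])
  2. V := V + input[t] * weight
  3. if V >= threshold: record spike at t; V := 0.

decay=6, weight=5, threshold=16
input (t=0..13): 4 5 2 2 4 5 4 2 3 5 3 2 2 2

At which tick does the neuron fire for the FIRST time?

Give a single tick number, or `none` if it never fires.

Answer: 0

Derivation:
t=0: input=4 -> V=0 FIRE
t=1: input=5 -> V=0 FIRE
t=2: input=2 -> V=10
t=3: input=2 -> V=0 FIRE
t=4: input=4 -> V=0 FIRE
t=5: input=5 -> V=0 FIRE
t=6: input=4 -> V=0 FIRE
t=7: input=2 -> V=10
t=8: input=3 -> V=0 FIRE
t=9: input=5 -> V=0 FIRE
t=10: input=3 -> V=15
t=11: input=2 -> V=0 FIRE
t=12: input=2 -> V=10
t=13: input=2 -> V=0 FIRE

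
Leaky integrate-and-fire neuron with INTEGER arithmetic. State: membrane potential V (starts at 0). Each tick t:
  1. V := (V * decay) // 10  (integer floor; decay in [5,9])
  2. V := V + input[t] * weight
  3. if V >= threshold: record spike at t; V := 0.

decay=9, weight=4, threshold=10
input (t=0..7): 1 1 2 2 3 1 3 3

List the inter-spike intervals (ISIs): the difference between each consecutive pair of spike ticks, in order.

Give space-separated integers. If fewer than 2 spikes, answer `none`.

t=0: input=1 -> V=4
t=1: input=1 -> V=7
t=2: input=2 -> V=0 FIRE
t=3: input=2 -> V=8
t=4: input=3 -> V=0 FIRE
t=5: input=1 -> V=4
t=6: input=3 -> V=0 FIRE
t=7: input=3 -> V=0 FIRE

Answer: 2 2 1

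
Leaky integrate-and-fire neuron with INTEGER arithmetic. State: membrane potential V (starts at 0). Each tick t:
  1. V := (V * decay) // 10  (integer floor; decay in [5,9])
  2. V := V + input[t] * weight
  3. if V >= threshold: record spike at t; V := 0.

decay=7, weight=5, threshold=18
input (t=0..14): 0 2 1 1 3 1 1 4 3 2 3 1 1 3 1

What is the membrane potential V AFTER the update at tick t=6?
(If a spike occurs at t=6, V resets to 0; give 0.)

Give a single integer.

Answer: 8

Derivation:
t=0: input=0 -> V=0
t=1: input=2 -> V=10
t=2: input=1 -> V=12
t=3: input=1 -> V=13
t=4: input=3 -> V=0 FIRE
t=5: input=1 -> V=5
t=6: input=1 -> V=8
t=7: input=4 -> V=0 FIRE
t=8: input=3 -> V=15
t=9: input=2 -> V=0 FIRE
t=10: input=3 -> V=15
t=11: input=1 -> V=15
t=12: input=1 -> V=15
t=13: input=3 -> V=0 FIRE
t=14: input=1 -> V=5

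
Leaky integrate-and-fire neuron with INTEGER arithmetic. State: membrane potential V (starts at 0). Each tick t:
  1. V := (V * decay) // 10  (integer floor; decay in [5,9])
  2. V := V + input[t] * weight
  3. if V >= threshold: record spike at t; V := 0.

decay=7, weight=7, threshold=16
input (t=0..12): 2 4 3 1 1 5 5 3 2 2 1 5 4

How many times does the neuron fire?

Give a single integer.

Answer: 8

Derivation:
t=0: input=2 -> V=14
t=1: input=4 -> V=0 FIRE
t=2: input=3 -> V=0 FIRE
t=3: input=1 -> V=7
t=4: input=1 -> V=11
t=5: input=5 -> V=0 FIRE
t=6: input=5 -> V=0 FIRE
t=7: input=3 -> V=0 FIRE
t=8: input=2 -> V=14
t=9: input=2 -> V=0 FIRE
t=10: input=1 -> V=7
t=11: input=5 -> V=0 FIRE
t=12: input=4 -> V=0 FIRE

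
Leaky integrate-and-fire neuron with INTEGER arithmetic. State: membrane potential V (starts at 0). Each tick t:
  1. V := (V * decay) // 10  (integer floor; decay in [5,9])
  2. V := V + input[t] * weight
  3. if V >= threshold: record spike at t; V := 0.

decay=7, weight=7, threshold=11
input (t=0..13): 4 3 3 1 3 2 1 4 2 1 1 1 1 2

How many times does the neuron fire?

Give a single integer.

Answer: 10

Derivation:
t=0: input=4 -> V=0 FIRE
t=1: input=3 -> V=0 FIRE
t=2: input=3 -> V=0 FIRE
t=3: input=1 -> V=7
t=4: input=3 -> V=0 FIRE
t=5: input=2 -> V=0 FIRE
t=6: input=1 -> V=7
t=7: input=4 -> V=0 FIRE
t=8: input=2 -> V=0 FIRE
t=9: input=1 -> V=7
t=10: input=1 -> V=0 FIRE
t=11: input=1 -> V=7
t=12: input=1 -> V=0 FIRE
t=13: input=2 -> V=0 FIRE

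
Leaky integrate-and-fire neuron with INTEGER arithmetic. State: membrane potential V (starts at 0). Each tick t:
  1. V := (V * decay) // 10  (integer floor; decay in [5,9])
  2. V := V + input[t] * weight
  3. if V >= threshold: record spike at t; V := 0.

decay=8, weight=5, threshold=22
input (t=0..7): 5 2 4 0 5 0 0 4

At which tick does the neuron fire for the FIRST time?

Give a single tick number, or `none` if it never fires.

Answer: 0

Derivation:
t=0: input=5 -> V=0 FIRE
t=1: input=2 -> V=10
t=2: input=4 -> V=0 FIRE
t=3: input=0 -> V=0
t=4: input=5 -> V=0 FIRE
t=5: input=0 -> V=0
t=6: input=0 -> V=0
t=7: input=4 -> V=20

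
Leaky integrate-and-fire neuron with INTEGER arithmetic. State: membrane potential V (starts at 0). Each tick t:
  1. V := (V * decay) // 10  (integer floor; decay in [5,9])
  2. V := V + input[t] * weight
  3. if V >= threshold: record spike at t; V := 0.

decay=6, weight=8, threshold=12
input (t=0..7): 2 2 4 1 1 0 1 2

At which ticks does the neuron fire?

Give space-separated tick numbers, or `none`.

Answer: 0 1 2 4 7

Derivation:
t=0: input=2 -> V=0 FIRE
t=1: input=2 -> V=0 FIRE
t=2: input=4 -> V=0 FIRE
t=3: input=1 -> V=8
t=4: input=1 -> V=0 FIRE
t=5: input=0 -> V=0
t=6: input=1 -> V=8
t=7: input=2 -> V=0 FIRE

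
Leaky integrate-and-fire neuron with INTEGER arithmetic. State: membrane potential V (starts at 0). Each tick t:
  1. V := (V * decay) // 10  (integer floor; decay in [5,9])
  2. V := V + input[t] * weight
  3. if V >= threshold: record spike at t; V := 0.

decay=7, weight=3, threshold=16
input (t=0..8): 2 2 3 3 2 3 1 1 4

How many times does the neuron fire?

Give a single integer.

Answer: 2

Derivation:
t=0: input=2 -> V=6
t=1: input=2 -> V=10
t=2: input=3 -> V=0 FIRE
t=3: input=3 -> V=9
t=4: input=2 -> V=12
t=5: input=3 -> V=0 FIRE
t=6: input=1 -> V=3
t=7: input=1 -> V=5
t=8: input=4 -> V=15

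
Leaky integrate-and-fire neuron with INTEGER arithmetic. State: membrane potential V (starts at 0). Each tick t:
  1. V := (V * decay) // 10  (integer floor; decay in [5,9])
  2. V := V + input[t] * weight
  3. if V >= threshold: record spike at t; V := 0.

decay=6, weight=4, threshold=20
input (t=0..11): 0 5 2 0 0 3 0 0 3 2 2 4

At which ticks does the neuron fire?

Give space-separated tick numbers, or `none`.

t=0: input=0 -> V=0
t=1: input=5 -> V=0 FIRE
t=2: input=2 -> V=8
t=3: input=0 -> V=4
t=4: input=0 -> V=2
t=5: input=3 -> V=13
t=6: input=0 -> V=7
t=7: input=0 -> V=4
t=8: input=3 -> V=14
t=9: input=2 -> V=16
t=10: input=2 -> V=17
t=11: input=4 -> V=0 FIRE

Answer: 1 11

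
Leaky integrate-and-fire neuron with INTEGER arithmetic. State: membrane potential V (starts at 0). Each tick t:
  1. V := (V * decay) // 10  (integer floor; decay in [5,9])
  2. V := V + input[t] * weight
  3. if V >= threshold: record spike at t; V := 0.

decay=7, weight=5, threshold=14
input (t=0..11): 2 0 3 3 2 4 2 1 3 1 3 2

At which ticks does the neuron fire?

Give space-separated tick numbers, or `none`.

t=0: input=2 -> V=10
t=1: input=0 -> V=7
t=2: input=3 -> V=0 FIRE
t=3: input=3 -> V=0 FIRE
t=4: input=2 -> V=10
t=5: input=4 -> V=0 FIRE
t=6: input=2 -> V=10
t=7: input=1 -> V=12
t=8: input=3 -> V=0 FIRE
t=9: input=1 -> V=5
t=10: input=3 -> V=0 FIRE
t=11: input=2 -> V=10

Answer: 2 3 5 8 10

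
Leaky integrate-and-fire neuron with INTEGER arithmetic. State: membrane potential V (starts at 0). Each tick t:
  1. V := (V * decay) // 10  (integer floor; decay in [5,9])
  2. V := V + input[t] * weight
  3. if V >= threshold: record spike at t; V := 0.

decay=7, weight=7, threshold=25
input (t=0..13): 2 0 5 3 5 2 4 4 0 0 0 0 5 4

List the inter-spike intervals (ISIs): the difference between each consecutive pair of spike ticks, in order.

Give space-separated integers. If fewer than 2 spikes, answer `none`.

Answer: 2 2 1 5 1

Derivation:
t=0: input=2 -> V=14
t=1: input=0 -> V=9
t=2: input=5 -> V=0 FIRE
t=3: input=3 -> V=21
t=4: input=5 -> V=0 FIRE
t=5: input=2 -> V=14
t=6: input=4 -> V=0 FIRE
t=7: input=4 -> V=0 FIRE
t=8: input=0 -> V=0
t=9: input=0 -> V=0
t=10: input=0 -> V=0
t=11: input=0 -> V=0
t=12: input=5 -> V=0 FIRE
t=13: input=4 -> V=0 FIRE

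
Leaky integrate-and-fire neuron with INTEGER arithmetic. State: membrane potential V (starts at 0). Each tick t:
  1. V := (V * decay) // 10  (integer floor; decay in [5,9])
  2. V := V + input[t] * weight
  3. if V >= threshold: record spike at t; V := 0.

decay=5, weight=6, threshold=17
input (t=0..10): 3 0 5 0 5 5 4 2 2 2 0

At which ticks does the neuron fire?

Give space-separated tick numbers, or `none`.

Answer: 0 2 4 5 6 8

Derivation:
t=0: input=3 -> V=0 FIRE
t=1: input=0 -> V=0
t=2: input=5 -> V=0 FIRE
t=3: input=0 -> V=0
t=4: input=5 -> V=0 FIRE
t=5: input=5 -> V=0 FIRE
t=6: input=4 -> V=0 FIRE
t=7: input=2 -> V=12
t=8: input=2 -> V=0 FIRE
t=9: input=2 -> V=12
t=10: input=0 -> V=6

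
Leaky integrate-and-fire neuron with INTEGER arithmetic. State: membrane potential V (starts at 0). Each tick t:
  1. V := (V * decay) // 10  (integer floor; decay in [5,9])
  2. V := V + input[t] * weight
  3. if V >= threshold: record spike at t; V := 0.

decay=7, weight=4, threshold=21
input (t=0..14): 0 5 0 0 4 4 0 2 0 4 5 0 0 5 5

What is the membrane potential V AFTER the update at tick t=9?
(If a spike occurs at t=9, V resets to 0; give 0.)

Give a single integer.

t=0: input=0 -> V=0
t=1: input=5 -> V=20
t=2: input=0 -> V=14
t=3: input=0 -> V=9
t=4: input=4 -> V=0 FIRE
t=5: input=4 -> V=16
t=6: input=0 -> V=11
t=7: input=2 -> V=15
t=8: input=0 -> V=10
t=9: input=4 -> V=0 FIRE
t=10: input=5 -> V=20
t=11: input=0 -> V=14
t=12: input=0 -> V=9
t=13: input=5 -> V=0 FIRE
t=14: input=5 -> V=20

Answer: 0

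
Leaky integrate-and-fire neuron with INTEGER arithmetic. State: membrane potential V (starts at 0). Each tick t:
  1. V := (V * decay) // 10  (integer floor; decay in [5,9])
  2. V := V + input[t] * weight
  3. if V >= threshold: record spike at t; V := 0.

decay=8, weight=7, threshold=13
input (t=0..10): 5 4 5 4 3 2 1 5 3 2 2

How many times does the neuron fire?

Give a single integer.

Answer: 10

Derivation:
t=0: input=5 -> V=0 FIRE
t=1: input=4 -> V=0 FIRE
t=2: input=5 -> V=0 FIRE
t=3: input=4 -> V=0 FIRE
t=4: input=3 -> V=0 FIRE
t=5: input=2 -> V=0 FIRE
t=6: input=1 -> V=7
t=7: input=5 -> V=0 FIRE
t=8: input=3 -> V=0 FIRE
t=9: input=2 -> V=0 FIRE
t=10: input=2 -> V=0 FIRE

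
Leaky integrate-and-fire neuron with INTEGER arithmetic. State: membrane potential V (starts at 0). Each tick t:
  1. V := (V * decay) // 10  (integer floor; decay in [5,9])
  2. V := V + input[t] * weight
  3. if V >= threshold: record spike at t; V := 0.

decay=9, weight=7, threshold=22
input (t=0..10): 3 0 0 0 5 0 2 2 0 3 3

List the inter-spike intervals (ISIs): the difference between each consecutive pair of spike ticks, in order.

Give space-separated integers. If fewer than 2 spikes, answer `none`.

t=0: input=3 -> V=21
t=1: input=0 -> V=18
t=2: input=0 -> V=16
t=3: input=0 -> V=14
t=4: input=5 -> V=0 FIRE
t=5: input=0 -> V=0
t=6: input=2 -> V=14
t=7: input=2 -> V=0 FIRE
t=8: input=0 -> V=0
t=9: input=3 -> V=21
t=10: input=3 -> V=0 FIRE

Answer: 3 3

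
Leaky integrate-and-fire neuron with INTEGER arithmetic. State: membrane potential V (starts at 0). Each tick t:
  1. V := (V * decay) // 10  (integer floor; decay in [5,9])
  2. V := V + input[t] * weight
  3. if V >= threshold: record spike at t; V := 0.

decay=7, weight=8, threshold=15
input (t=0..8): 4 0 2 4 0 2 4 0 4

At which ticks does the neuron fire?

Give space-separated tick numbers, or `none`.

Answer: 0 2 3 5 6 8

Derivation:
t=0: input=4 -> V=0 FIRE
t=1: input=0 -> V=0
t=2: input=2 -> V=0 FIRE
t=3: input=4 -> V=0 FIRE
t=4: input=0 -> V=0
t=5: input=2 -> V=0 FIRE
t=6: input=4 -> V=0 FIRE
t=7: input=0 -> V=0
t=8: input=4 -> V=0 FIRE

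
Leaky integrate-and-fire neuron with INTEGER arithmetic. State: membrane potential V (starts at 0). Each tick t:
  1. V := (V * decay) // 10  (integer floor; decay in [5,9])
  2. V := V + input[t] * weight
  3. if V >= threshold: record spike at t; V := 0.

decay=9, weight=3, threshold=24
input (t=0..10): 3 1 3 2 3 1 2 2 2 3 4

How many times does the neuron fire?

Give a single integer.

Answer: 2

Derivation:
t=0: input=3 -> V=9
t=1: input=1 -> V=11
t=2: input=3 -> V=18
t=3: input=2 -> V=22
t=4: input=3 -> V=0 FIRE
t=5: input=1 -> V=3
t=6: input=2 -> V=8
t=7: input=2 -> V=13
t=8: input=2 -> V=17
t=9: input=3 -> V=0 FIRE
t=10: input=4 -> V=12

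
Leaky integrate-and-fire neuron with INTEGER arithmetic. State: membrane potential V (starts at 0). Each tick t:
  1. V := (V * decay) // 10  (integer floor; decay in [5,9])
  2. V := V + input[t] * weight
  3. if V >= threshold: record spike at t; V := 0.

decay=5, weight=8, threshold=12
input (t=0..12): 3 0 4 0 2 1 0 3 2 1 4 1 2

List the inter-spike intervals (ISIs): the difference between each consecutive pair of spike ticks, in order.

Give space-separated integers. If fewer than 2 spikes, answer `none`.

t=0: input=3 -> V=0 FIRE
t=1: input=0 -> V=0
t=2: input=4 -> V=0 FIRE
t=3: input=0 -> V=0
t=4: input=2 -> V=0 FIRE
t=5: input=1 -> V=8
t=6: input=0 -> V=4
t=7: input=3 -> V=0 FIRE
t=8: input=2 -> V=0 FIRE
t=9: input=1 -> V=8
t=10: input=4 -> V=0 FIRE
t=11: input=1 -> V=8
t=12: input=2 -> V=0 FIRE

Answer: 2 2 3 1 2 2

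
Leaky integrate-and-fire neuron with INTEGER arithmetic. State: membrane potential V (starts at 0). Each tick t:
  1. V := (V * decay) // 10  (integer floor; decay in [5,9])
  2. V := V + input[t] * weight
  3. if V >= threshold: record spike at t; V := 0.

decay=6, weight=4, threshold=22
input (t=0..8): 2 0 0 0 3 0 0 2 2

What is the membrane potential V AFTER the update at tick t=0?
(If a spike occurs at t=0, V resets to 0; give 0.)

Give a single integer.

t=0: input=2 -> V=8
t=1: input=0 -> V=4
t=2: input=0 -> V=2
t=3: input=0 -> V=1
t=4: input=3 -> V=12
t=5: input=0 -> V=7
t=6: input=0 -> V=4
t=7: input=2 -> V=10
t=8: input=2 -> V=14

Answer: 8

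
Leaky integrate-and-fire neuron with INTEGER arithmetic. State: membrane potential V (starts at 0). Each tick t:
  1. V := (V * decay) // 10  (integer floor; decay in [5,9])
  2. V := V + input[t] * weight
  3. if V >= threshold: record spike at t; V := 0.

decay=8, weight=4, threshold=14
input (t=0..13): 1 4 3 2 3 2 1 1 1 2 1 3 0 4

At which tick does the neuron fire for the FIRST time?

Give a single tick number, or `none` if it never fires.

t=0: input=1 -> V=4
t=1: input=4 -> V=0 FIRE
t=2: input=3 -> V=12
t=3: input=2 -> V=0 FIRE
t=4: input=3 -> V=12
t=5: input=2 -> V=0 FIRE
t=6: input=1 -> V=4
t=7: input=1 -> V=7
t=8: input=1 -> V=9
t=9: input=2 -> V=0 FIRE
t=10: input=1 -> V=4
t=11: input=3 -> V=0 FIRE
t=12: input=0 -> V=0
t=13: input=4 -> V=0 FIRE

Answer: 1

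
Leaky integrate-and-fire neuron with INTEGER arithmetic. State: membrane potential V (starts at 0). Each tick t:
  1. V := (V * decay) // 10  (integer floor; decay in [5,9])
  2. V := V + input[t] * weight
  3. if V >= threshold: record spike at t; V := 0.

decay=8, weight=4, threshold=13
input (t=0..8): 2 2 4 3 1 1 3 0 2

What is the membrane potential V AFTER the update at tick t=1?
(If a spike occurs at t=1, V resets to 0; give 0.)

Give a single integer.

Answer: 0

Derivation:
t=0: input=2 -> V=8
t=1: input=2 -> V=0 FIRE
t=2: input=4 -> V=0 FIRE
t=3: input=3 -> V=12
t=4: input=1 -> V=0 FIRE
t=5: input=1 -> V=4
t=6: input=3 -> V=0 FIRE
t=7: input=0 -> V=0
t=8: input=2 -> V=8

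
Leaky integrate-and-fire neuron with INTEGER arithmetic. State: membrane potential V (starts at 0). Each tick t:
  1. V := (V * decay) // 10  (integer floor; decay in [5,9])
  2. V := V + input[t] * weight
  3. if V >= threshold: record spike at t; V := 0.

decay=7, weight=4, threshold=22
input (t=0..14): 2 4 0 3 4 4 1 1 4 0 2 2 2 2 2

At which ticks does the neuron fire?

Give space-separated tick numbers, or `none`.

t=0: input=2 -> V=8
t=1: input=4 -> V=21
t=2: input=0 -> V=14
t=3: input=3 -> V=21
t=4: input=4 -> V=0 FIRE
t=5: input=4 -> V=16
t=6: input=1 -> V=15
t=7: input=1 -> V=14
t=8: input=4 -> V=0 FIRE
t=9: input=0 -> V=0
t=10: input=2 -> V=8
t=11: input=2 -> V=13
t=12: input=2 -> V=17
t=13: input=2 -> V=19
t=14: input=2 -> V=21

Answer: 4 8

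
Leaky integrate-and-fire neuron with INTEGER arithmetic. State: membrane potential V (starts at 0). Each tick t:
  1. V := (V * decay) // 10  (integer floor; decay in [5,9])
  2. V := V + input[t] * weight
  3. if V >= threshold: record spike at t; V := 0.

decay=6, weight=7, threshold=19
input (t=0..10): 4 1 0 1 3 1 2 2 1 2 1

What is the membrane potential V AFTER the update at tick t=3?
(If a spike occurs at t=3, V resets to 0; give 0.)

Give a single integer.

t=0: input=4 -> V=0 FIRE
t=1: input=1 -> V=7
t=2: input=0 -> V=4
t=3: input=1 -> V=9
t=4: input=3 -> V=0 FIRE
t=5: input=1 -> V=7
t=6: input=2 -> V=18
t=7: input=2 -> V=0 FIRE
t=8: input=1 -> V=7
t=9: input=2 -> V=18
t=10: input=1 -> V=17

Answer: 9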